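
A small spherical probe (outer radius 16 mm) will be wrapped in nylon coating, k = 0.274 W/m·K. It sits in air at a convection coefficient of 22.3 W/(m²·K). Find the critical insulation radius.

r_cr ≈ 24.6 mm

For a sphere r_cr = 2k/h = 2×0.274/22.3
r_cr = 24.6 mm; since the bare radius (16 mm) is below r_cr, adding a thin layer of insulation will *increase* heat loss.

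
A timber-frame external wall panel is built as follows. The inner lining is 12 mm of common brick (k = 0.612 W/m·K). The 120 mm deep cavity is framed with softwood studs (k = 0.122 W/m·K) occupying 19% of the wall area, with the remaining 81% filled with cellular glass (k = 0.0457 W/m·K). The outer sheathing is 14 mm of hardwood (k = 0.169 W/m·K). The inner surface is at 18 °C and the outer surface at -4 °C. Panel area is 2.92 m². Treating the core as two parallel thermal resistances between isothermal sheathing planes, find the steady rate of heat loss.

Q ≈ 30.7 W

Sheathing layers in series; stud and cavity paths in parallel between them.
R_inner = 0.012/(0.612×2.92) = 0.006715 K/W
R_stud  = 0.12/(0.122×0.19×2.92) = 1.773 K/W
R_cav   = 0.12/(0.0457×0.81×2.92) = 1.11 K/W
1/R_core = 1/R_stud + 1/R_cav → R_core = 0.6827 K/W
R_outer = 0.014/(0.169×2.92) = 0.02837 K/W
R_total = 0.7178 K/W
Q = ΔT/R_total = 22/0.7178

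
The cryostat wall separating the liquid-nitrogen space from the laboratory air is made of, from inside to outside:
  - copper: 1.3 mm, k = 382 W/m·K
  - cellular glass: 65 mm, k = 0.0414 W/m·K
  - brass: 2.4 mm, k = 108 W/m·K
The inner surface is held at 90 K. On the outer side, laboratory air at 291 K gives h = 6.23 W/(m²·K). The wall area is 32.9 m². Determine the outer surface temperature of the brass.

T ≈ 272 K

Series thermal resistances:
R_copper = L/(kA) = 0.0013/(382×32.9) = 1.034×10^-7 K/W
R_cellular glass = L/(kA) = 0.065/(0.0414×32.9) = 0.04772 K/W
R_brass = L/(kA) = 0.0024/(108×32.9) = 6.754×10^-7 K/W
R_outer film = 1/(h_o·A) = 1/(6.23×32.9) = 0.004879 K/W
R_total = 0.0526 K/W;  Q = ΔT/R_total = 201/0.0526 = 3821 W
T_interface = T_inner + Q·ΣR(inner→interface) = 90 + 3820×0.04772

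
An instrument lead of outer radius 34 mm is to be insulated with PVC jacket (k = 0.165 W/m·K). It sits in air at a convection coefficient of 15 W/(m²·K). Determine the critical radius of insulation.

r_cr ≈ 11 mm

For a cylinder r_cr = k/h = 0.165/15
r_cr = 11 mm; since the bare radius (34 mm) is above r_cr, any added insulation will reduce heat loss.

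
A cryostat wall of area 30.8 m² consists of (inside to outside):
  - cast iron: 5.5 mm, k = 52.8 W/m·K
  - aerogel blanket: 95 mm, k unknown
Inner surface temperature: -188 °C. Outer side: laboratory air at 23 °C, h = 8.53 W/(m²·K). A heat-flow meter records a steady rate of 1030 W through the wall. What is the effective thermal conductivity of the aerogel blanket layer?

Treating each layer as a thermal resistance in series:
R_cast iron = L/(kA) = 0.0055/(52.8×30.8) = 3.382×10^-6 K/W
R_outer film = 1/(h_o·A) = 1/(8.53×30.8) = 0.003806 K/W
Sum of known resistances R_other = 0.00381 K/W
Total R = ΔT/Q = 211/1030 = 0.2049 K/W
R_aerogel blanket = R_total − R_other = 0.201 K/W
k = L/(R·A) = 0.095/(0.201×30.8)

k ≈ 0.0153 W/(m·K)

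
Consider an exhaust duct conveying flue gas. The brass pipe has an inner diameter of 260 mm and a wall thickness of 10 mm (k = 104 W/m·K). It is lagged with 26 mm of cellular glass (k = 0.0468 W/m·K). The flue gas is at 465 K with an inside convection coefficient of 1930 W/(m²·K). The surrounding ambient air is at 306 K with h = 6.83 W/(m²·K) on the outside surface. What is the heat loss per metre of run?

q′ ≈ 221 W/m

Cylindrical conduction, so R = ln(r₂/r₁)/(2πkL) per layer, in series:
R_inner film = 1/(h_i·2πr₁L) = 1/(1930×2π×0.13×1) = 6.343×10^-4 K/W
R_brass pipe wall = ln(140/130)/(2π×104×1) = 1.134×10^-4 K/W
R_cellular glass = ln(166/140)/(2π×0.0468×1) = 0.5793 K/W
R_outer film = 1/(h_o·2πr_oL) = 1/(6.83×2π×0.166×1) = 0.1404 K/W
R_total = 0.7204 K/W
Q = ΔT/R_total = 159/0.7204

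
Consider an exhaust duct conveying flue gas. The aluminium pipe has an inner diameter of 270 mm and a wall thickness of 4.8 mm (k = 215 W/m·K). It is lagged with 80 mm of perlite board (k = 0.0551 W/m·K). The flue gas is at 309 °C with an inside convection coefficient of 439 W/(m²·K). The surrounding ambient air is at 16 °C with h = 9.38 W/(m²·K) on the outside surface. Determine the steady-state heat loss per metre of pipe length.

q′ ≈ 211 W/m

Cylindrical conduction, so R = ln(r₂/r₁)/(2πkL) per layer, in series:
R_inner film = 1/(h_i·2πr₁L) = 1/(439×2π×0.135×1) = 0.002685 K/W
R_aluminium pipe wall = ln(139.8/135)/(2π×215×1) = 2.586×10^-5 K/W
R_perlite board = ln(219.8/139.8)/(2π×0.0551×1) = 1.307 K/W
R_outer film = 1/(h_o·2πr_oL) = 1/(9.38×2π×0.2198×1) = 0.0772 K/W
R_total = 1.387 K/W
Q = ΔT/R_total = 293/1.387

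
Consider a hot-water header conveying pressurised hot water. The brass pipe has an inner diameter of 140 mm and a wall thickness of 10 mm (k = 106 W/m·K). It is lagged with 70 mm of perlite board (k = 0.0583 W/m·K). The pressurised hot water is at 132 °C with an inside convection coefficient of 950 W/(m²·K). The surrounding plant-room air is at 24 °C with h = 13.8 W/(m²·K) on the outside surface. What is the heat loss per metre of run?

Cylindrical conduction, so R = ln(r₂/r₁)/(2πkL) per layer, in series:
R_inner film = 1/(h_i·2πr₁L) = 1/(950×2π×0.07×1) = 0.002393 K/W
R_brass pipe wall = ln(80/70)/(2π×106×1) = 2.005×10^-4 K/W
R_perlite board = ln(150/80)/(2π×0.0583×1) = 1.716 K/W
R_outer film = 1/(h_o·2πr_oL) = 1/(13.8×2π×0.15×1) = 0.07689 K/W
R_total = 1.796 K/W
Q = ΔT/R_total = 108/1.796

q′ ≈ 60.1 W/m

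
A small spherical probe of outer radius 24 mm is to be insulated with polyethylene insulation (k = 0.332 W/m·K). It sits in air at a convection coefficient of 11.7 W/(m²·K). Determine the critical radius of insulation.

For a sphere r_cr = 2k/h = 2×0.332/11.7
r_cr = 56.8 mm; since the bare radius (24 mm) is below r_cr, adding a thin layer of insulation will *increase* heat loss.

r_cr ≈ 56.8 mm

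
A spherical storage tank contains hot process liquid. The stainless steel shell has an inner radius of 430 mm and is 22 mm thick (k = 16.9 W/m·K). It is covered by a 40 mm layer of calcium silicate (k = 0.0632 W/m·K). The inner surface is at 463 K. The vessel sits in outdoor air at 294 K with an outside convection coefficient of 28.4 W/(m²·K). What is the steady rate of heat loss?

Q ≈ 708 W

Each spherical layer contributes R = (1/r_i − 1/r_o)/(4πk):
R_stainless steel shell = (1/0.43 − 1/0.452)/(4π×16.9) = 5.33×10^-4 K/W
R_calcium silicate = (1/0.452 − 1/0.492)/(4π×0.0632) = 0.2265 K/W
R_outer film = 1/(h·4πr_o²) = 1/(28.4×4π×0.492²) = 0.01158 K/W
R_total = 0.2386 K/W
Q = ΔT/R_total = 169/0.2386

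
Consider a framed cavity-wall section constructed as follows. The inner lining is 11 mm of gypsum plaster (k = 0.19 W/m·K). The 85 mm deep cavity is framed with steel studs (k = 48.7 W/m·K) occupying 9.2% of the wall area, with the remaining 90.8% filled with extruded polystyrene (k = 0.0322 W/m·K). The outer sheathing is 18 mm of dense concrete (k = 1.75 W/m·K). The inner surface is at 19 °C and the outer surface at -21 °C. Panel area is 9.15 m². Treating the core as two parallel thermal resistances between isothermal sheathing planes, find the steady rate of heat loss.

Sheathing layers in series; stud and cavity paths in parallel between them.
R_inner = 0.011/(0.19×9.15) = 0.006327 K/W
R_stud  = 0.085/(48.7×0.092×9.15) = 0.002073 K/W
R_cav   = 0.085/(0.0322×0.908×9.15) = 0.3177 K/W
1/R_core = 1/R_stud + 1/R_cav → R_core = 0.00206 K/W
R_outer = 0.018/(1.75×9.15) = 0.001124 K/W
R_total = 0.009511 K/W
Q = ΔT/R_total = 40/0.009511

Q ≈ 4210 W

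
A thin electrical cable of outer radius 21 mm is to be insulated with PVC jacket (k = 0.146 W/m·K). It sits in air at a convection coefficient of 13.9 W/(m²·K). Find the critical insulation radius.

r_cr ≈ 10.5 mm

For a cylinder r_cr = k/h = 0.146/13.9
r_cr = 10.5 mm; since the bare radius (21 mm) is above r_cr, any added insulation will reduce heat loss.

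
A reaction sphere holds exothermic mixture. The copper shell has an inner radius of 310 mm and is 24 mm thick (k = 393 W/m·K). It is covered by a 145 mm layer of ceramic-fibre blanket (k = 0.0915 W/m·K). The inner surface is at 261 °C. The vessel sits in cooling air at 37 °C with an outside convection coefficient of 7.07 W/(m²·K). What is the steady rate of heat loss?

Spherical conduction: R = (1/r_in − 1/r_out)/(4πk) per layer; series-sum.
R_copper shell = (1/0.31 − 1/0.334)/(4π×393) = 4.694×10^-5 K/W
R_ceramic-fibre blanket = (1/0.334 − 1/0.479)/(4π×0.0915) = 0.7882 K/W
R_outer film = 1/(h·4πr_o²) = 1/(7.07×4π×0.479²) = 0.04906 K/W
R_total = 0.8373 K/W
Q = ΔT/R_total = 224/0.8373

Q ≈ 268 W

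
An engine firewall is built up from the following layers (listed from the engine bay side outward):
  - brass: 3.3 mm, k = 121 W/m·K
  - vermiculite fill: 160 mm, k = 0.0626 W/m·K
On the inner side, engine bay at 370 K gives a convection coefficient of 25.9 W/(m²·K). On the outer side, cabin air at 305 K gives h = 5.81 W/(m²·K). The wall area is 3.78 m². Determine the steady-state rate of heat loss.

Q ≈ 88.8 W

Using the resistance-network approach (series):
R_inner film = 1/(h_i·A) = 1/(25.9×3.78) = 0.01021 K/W
R_brass = L/(kA) = 0.0033/(121×3.78) = 7.215×10^-6 K/W
R_vermiculite fill = L/(kA) = 0.16/(0.0626×3.78) = 0.6762 K/W
R_outer film = 1/(h_o·A) = 1/(5.81×3.78) = 0.04553 K/W
R_total = 0.7319 K/W
Q = ΔT / R_total = 65 / 0.7319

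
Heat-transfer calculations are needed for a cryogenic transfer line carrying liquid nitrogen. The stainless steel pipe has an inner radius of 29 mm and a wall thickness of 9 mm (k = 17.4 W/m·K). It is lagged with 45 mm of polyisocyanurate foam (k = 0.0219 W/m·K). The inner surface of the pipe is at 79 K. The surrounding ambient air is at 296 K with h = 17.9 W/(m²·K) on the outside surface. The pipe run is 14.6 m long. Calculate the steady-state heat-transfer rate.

Q ≈ 547 W

Cylindrical conduction, so R = ln(r₂/r₁)/(2πkL) per layer, in series:
R_stainless steel pipe wall = ln(38/29)/(2π×17.4×14.6) = 1.693×10^-4 K/W
R_polyisocyanurate foam = ln(83/38)/(2π×0.0219×14.6) = 0.3889 K/W
R_outer film = 1/(h_o·2πr_oL) = 1/(17.9×2π×0.083×14.6) = 0.007337 K/W
R_total = 0.3964 K/W
Q = ΔT/R_total = 217/0.3964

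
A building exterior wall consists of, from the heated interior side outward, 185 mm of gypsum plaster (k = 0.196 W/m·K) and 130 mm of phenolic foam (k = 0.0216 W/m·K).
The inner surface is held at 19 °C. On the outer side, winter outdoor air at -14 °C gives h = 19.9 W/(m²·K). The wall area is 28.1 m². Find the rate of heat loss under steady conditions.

Q ≈ 132 W

Using the resistance-network approach (series):
R_gypsum plaster = L/(kA) = 0.185/(0.196×28.1) = 0.03359 K/W
R_phenolic foam = L/(kA) = 0.13/(0.0216×28.1) = 0.2142 K/W
R_outer film = 1/(h_o·A) = 1/(19.9×28.1) = 0.001788 K/W
R_total = 0.2496 K/W
Q = ΔT / R_total = 33 / 0.2496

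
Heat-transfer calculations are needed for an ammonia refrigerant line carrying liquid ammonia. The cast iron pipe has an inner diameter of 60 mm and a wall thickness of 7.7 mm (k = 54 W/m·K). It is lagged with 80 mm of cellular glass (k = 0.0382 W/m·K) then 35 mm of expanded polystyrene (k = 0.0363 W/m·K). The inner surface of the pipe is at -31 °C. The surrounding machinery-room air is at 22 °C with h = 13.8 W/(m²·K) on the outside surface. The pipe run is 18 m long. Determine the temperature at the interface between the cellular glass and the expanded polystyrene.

Per-layer cylindrical resistances, series-summed:
R_cast iron pipe wall = ln(37.7/30)/(2π×54×18) = 3.741×10^-5 K/W
R_cellular glass = ln(117.7/37.7)/(2π×0.0382×18) = 0.2635 K/W
R_expanded polystyrene = ln(152.7/117.7)/(2π×0.0363×18) = 0.06341 K/W
R_outer film = 1/(h_o·2πr_oL) = 1/(13.8×2π×0.1527×18) = 0.004196 K/W
R_total = 0.3312 K/W
Q = ΔT/R_total = 53/0.3312
Q = 160 W
T_interface = T_inner + Q·ΣR(inner→interface) = -31 + 160×0.2636

T ≈ 11.2 °C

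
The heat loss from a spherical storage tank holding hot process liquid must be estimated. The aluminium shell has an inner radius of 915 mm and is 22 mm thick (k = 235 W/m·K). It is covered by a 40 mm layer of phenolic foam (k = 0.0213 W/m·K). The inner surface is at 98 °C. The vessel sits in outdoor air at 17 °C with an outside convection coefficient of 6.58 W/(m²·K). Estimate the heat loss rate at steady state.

Each spherical layer contributes R = (1/r_i − 1/r_o)/(4πk):
R_aluminium shell = (1/0.915 − 1/0.937)/(4π×235) = 8.689×10^-6 K/W
R_phenolic foam = (1/0.937 − 1/0.977)/(4π×0.0213) = 0.1632 K/W
R_outer film = 1/(h·4πr_o²) = 1/(6.58×4π×0.977²) = 0.01267 K/W
R_total = 0.1759 K/W
Q = ΔT/R_total = 81/0.1759

Q ≈ 460 W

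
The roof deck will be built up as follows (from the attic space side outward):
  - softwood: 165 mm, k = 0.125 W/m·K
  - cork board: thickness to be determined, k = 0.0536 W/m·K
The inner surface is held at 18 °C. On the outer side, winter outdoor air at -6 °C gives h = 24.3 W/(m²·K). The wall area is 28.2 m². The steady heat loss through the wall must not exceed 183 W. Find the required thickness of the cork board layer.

L ≈ 125 mm

Series thermal resistances:
R_softwood = L/(kA) = 0.165/(0.125×28.2) = 0.04681 K/W
R_outer film = 1/(h_o·A) = 1/(24.3×28.2) = 0.001459 K/W
Sum of the known resistances R_other = 0.04827 K/W
Required total resistance R_tot = ΔT/Q_allow = 24/183 = 0.1311 K/W
R_cork board = R_tot − R_other = 0.08288 K/W
L = R·k·A = 0.08288×0.0536×28.2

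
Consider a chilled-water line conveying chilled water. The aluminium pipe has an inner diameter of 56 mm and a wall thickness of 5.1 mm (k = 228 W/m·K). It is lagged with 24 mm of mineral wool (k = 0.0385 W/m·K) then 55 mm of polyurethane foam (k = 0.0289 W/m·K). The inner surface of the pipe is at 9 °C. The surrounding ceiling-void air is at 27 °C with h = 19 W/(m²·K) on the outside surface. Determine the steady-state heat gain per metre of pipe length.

For a radial system each layer contributes R = ln(r_out/r_in)/(2πkL); films add R = 1/(hA).
R_aluminium pipe wall = ln(33.1/28)/(2π×228×1) = 1.168×10^-4 K/W
R_mineral wool = ln(57.1/33.1)/(2π×0.0385×1) = 2.254 K/W
R_polyurethane foam = ln(112.1/57.1)/(2π×0.0289×1) = 3.715 K/W
R_outer film = 1/(h_o·2πr_oL) = 1/(19×2π×0.1121×1) = 0.07472 K/W
R_total = 6.044 K/W
Q = ΔT/R_total = 18/6.044

q′ ≈ 2.98 W/m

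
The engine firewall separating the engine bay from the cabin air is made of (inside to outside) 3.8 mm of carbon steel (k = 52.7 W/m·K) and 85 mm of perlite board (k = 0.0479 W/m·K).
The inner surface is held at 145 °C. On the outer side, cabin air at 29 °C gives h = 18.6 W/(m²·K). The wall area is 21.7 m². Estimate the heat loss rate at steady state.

Q ≈ 1380 W

Treating each layer as a thermal resistance in series:
R_carbon steel = L/(kA) = 0.0038/(52.7×21.7) = 3.323×10^-6 K/W
R_perlite board = L/(kA) = 0.085/(0.0479×21.7) = 0.08178 K/W
R_outer film = 1/(h_o·A) = 1/(18.6×21.7) = 0.002478 K/W
R_total = 0.08426 K/W
Q = ΔT / R_total = 116 / 0.08426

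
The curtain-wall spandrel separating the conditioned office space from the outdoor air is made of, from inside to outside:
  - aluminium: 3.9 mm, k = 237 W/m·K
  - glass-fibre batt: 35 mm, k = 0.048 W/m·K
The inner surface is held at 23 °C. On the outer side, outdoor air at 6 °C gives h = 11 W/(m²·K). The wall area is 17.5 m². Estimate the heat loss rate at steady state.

Q ≈ 363 W

Model the wall as resistances in series:
R_aluminium = L/(kA) = 0.0039/(237×17.5) = 9.403×10^-7 K/W
R_glass-fibre batt = L/(kA) = 0.035/(0.048×17.5) = 0.04167 K/W
R_outer film = 1/(h_o·A) = 1/(11×17.5) = 0.005195 K/W
R_total = 0.04686 K/W
Q = ΔT / R_total = 17 / 0.04686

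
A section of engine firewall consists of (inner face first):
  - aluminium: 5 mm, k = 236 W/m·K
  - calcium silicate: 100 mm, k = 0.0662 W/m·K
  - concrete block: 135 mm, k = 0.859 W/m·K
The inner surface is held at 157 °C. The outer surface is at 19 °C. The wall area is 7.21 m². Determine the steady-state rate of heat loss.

Treating each layer as a thermal resistance in series:
R_aluminium = L/(kA) = 0.005/(236×7.21) = 2.938×10^-6 K/W
R_calcium silicate = L/(kA) = 0.1/(0.0662×7.21) = 0.2095 K/W
R_concrete block = L/(kA) = 0.135/(0.859×7.21) = 0.0218 K/W
R_total = 0.2313 K/W
Q = ΔT / R_total = 138 / 0.2313

Q ≈ 597 W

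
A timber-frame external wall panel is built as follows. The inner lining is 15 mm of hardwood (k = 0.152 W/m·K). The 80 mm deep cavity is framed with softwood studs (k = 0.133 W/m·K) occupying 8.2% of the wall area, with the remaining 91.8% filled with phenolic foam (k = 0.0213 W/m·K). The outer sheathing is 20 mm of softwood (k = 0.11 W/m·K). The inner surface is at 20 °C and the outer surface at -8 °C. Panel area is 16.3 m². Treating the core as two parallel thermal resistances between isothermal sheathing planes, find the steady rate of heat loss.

Q ≈ 157 W

Sheathing layers in series; stud and cavity paths in parallel between them.
R_inner = 0.015/(0.152×16.3) = 0.006054 K/W
R_stud  = 0.08/(0.133×0.082×16.3) = 0.45 K/W
R_cav   = 0.08/(0.0213×0.918×16.3) = 0.251 K/W
1/R_core = 1/R_stud + 1/R_cav → R_core = 0.1611 K/W
R_outer = 0.02/(0.11×16.3) = 0.01115 K/W
R_total = 0.1783 K/W
Q = ΔT/R_total = 28/0.1783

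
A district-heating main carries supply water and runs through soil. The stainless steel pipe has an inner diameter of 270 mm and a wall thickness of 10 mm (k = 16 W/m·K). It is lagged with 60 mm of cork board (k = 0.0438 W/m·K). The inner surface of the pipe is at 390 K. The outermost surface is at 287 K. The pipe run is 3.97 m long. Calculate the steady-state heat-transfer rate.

Cylindrical conduction, so R = ln(r₂/r₁)/(2πkL) per layer, in series:
R_stainless steel pipe wall = ln(145/135)/(2π×16×3.97) = 1.79×10^-4 K/W
R_cork board = ln(205/145)/(2π×0.0438×3.97) = 0.3169 K/W
R_total = 0.3171 K/W
Q = ΔT/R_total = 103/0.3171

Q ≈ 325 W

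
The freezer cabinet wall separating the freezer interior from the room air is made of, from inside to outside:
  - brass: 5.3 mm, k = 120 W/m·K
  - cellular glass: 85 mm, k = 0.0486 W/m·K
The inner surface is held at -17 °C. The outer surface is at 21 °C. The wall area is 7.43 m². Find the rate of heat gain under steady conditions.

Using the resistance-network approach (series):
R_brass = L/(kA) = 0.0053/(120×7.43) = 5.944×10^-6 K/W
R_cellular glass = L/(kA) = 0.085/(0.0486×7.43) = 0.2354 K/W
R_total = 0.2354 K/W
Q = ΔT / R_total = 38 / 0.2354

Q ≈ 161 W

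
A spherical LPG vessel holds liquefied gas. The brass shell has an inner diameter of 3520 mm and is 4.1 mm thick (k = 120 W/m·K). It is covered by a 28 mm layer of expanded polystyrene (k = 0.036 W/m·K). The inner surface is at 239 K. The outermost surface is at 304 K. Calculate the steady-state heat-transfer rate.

Spherical conduction: R = (1/r_in − 1/r_out)/(4πk) per layer; series-sum.
R_brass shell = (1/1.76 − 1/1.7641)/(4π×120) = 8.757×10^-7 K/W
R_expanded polystyrene = (1/1.7641 − 1/1.7921)/(4π×0.036) = 0.01958 K/W
R_total = 0.01958 K/W
Q = ΔT/R_total = 65/0.01958

Q ≈ 3320 W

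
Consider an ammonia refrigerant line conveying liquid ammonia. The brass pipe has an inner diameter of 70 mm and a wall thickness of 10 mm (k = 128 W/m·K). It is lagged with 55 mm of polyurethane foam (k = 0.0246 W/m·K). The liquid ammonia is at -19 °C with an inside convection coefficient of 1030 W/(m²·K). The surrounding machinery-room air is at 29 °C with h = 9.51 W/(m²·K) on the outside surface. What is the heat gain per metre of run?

Cylindrical conduction, so R = ln(r₂/r₁)/(2πkL) per layer, in series:
R_inner film = 1/(h_i·2πr₁L) = 1/(1030×2π×0.035×1) = 0.004415 K/W
R_brass pipe wall = ln(45/35)/(2π×128×1) = 3.125×10^-4 K/W
R_polyurethane foam = ln(100/45)/(2π×0.0246×1) = 5.166 K/W
R_outer film = 1/(h_o·2πr_oL) = 1/(9.51×2π×0.1×1) = 0.1674 K/W
R_total = 5.338 K/W
Q = ΔT/R_total = 48/5.338

q′ ≈ 8.99 W/m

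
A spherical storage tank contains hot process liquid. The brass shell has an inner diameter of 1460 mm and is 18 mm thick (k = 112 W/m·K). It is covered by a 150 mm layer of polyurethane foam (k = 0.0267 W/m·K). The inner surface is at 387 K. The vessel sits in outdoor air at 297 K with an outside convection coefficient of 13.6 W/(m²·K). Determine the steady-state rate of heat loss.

Q ≈ 134 W

Radial (spherical) resistances in series:
R_brass shell = (1/0.73 − 1/0.748)/(4π×112) = 2.342×10^-5 K/W
R_polyurethane foam = (1/0.748 − 1/0.898)/(4π×0.0267) = 0.6656 K/W
R_outer film = 1/(h·4πr_o²) = 1/(13.6×4π×0.898²) = 0.007256 K/W
R_total = 0.6728 K/W
Q = ΔT/R_total = 90/0.6728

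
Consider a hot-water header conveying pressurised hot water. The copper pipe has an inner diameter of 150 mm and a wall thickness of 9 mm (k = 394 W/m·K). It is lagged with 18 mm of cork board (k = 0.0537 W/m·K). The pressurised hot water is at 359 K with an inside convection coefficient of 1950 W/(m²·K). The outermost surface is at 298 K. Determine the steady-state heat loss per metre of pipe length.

Radial resistances (cylindrical: R_cond = ln(r_o/r_i)/(2πkL), R_conv = 1/(h·2πrL)):
R_inner film = 1/(h_i·2πr₁L) = 1/(1950×2π×0.075×1) = 0.001088 K/W
R_copper pipe wall = ln(84/75)/(2π×394×1) = 4.578×10^-5 K/W
R_cork board = ln(102/84)/(2π×0.0537×1) = 0.5754 K/W
R_total = 0.5766 K/W
Q = ΔT/R_total = 61/0.5766

q′ ≈ 106 W/m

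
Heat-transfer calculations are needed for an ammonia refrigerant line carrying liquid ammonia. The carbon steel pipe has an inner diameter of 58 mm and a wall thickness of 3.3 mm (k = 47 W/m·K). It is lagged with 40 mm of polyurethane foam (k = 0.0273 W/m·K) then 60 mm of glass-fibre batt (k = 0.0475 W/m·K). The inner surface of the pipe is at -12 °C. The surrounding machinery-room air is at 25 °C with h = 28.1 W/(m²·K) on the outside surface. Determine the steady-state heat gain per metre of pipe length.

Cylindrical conduction, so R = ln(r₂/r₁)/(2πkL) per layer, in series:
R_carbon steel pipe wall = ln(32.3/29)/(2π×47×1) = 3.649×10^-4 K/W
R_polyurethane foam = ln(72.3/32.3)/(2π×0.0273×1) = 4.697 K/W
R_glass-fibre batt = ln(132.3/72.3)/(2π×0.0475×1) = 2.025 K/W
R_outer film = 1/(h_o·2πr_oL) = 1/(28.1×2π×0.1323×1) = 0.04281 K/W
R_total = 6.765 K/W
Q = ΔT/R_total = 37/6.765

q′ ≈ 5.47 W/m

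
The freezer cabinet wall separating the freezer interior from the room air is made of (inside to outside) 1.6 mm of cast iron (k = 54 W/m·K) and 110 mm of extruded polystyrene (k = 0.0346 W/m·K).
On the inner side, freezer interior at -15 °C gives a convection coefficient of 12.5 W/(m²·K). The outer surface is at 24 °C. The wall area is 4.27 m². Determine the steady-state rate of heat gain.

Treating each layer as a thermal resistance in series:
R_inner film = 1/(h_i·A) = 1/(12.5×4.27) = 0.01874 K/W
R_cast iron = L/(kA) = 0.0016/(54×4.27) = 6.939×10^-6 K/W
R_extruded polystyrene = L/(kA) = 0.11/(0.0346×4.27) = 0.7445 K/W
R_total = 0.7633 K/W
Q = ΔT / R_total = 39 / 0.7633

Q ≈ 51.1 W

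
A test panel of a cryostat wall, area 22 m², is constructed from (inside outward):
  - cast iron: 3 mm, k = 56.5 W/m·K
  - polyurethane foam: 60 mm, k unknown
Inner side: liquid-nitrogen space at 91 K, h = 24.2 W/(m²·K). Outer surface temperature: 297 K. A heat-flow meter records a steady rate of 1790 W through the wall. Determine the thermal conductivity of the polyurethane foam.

Series thermal resistances:
R_inner film = 1/(h_i·A) = 1/(24.2×22) = 0.001878 K/W
R_cast iron = L/(kA) = 0.003/(56.5×22) = 2.414×10^-6 K/W
Sum of known resistances R_other = 0.001881 K/W
Total R = ΔT/Q = 206/1790 = 0.1151 K/W
R_polyurethane foam = R_total − R_other = 0.1132 K/W
k = L/(R·A) = 0.06/(0.1132×22)

k ≈ 0.0241 W/(m·K)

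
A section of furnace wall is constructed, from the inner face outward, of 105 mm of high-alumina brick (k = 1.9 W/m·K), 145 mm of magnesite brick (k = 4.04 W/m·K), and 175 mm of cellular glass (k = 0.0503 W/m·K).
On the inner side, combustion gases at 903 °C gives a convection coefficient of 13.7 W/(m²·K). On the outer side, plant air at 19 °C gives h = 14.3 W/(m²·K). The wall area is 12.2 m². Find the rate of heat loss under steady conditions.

Q ≈ 2900 W

Series thermal resistances:
R_inner film = 1/(h_i·A) = 1/(13.7×12.2) = 0.005983 K/W
R_high-alumina brick = L/(kA) = 0.105/(1.9×12.2) = 0.00453 K/W
R_magnesite brick = L/(kA) = 0.145/(4.04×12.2) = 0.002942 K/W
R_cellular glass = L/(kA) = 0.175/(0.0503×12.2) = 0.2852 K/W
R_outer film = 1/(h_o·A) = 1/(14.3×12.2) = 0.005732 K/W
R_total = 0.3044 K/W
Q = ΔT / R_total = 884 / 0.3044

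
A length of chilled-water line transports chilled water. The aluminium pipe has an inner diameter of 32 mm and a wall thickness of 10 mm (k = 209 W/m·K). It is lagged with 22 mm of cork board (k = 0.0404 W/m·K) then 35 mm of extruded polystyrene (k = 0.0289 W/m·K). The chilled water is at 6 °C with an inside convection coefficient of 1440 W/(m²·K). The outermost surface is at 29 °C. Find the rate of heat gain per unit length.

q′ ≈ 4.23 W/m

Per-layer cylindrical resistances, series-summed:
R_inner film = 1/(h_i·2πr₁L) = 1/(1440×2π×0.016×1) = 0.006908 K/W
R_aluminium pipe wall = ln(26/16)/(2π×209×1) = 3.697×10^-4 K/W
R_cork board = ln(48/26)/(2π×0.0404×1) = 2.415 K/W
R_extruded polystyrene = ln(83/48)/(2π×0.0289×1) = 3.016 K/W
R_total = 5.438 K/W
Q = ΔT/R_total = 23/5.438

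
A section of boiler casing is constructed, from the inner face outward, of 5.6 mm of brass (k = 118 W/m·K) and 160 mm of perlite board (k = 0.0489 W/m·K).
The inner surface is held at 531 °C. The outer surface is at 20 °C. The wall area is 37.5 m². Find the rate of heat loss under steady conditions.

Using the resistance-network approach (series):
R_brass = L/(kA) = 0.0056/(118×37.5) = 1.266×10^-6 K/W
R_perlite board = L/(kA) = 0.16/(0.0489×37.5) = 0.08725 K/W
R_total = 0.08725 K/W
Q = ΔT / R_total = 511 / 0.08725

Q ≈ 5860 W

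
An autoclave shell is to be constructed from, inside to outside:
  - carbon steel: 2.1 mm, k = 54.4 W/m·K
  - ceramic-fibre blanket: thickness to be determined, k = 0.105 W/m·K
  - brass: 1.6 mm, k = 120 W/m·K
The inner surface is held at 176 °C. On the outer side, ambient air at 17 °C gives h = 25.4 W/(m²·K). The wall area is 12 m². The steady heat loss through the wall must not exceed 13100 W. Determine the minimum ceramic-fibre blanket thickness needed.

Model the wall as resistances in series:
R_carbon steel = L/(kA) = 0.0021/(54.4×12) = 3.217×10^-6 K/W
R_brass = L/(kA) = 0.0016/(120×12) = 1.111×10^-6 K/W
R_outer film = 1/(h_o·A) = 1/(25.4×12) = 0.003281 K/W
Sum of the known resistances R_other = 0.003285 K/W
Required total resistance R_tot = ΔT/Q_allow = 159/13100 = 0.01214 K/W
R_ceramic-fibre blanket = R_tot − R_other = 0.008852 K/W
L = R·k·A = 0.008852×0.105×12

L ≈ 11.2 mm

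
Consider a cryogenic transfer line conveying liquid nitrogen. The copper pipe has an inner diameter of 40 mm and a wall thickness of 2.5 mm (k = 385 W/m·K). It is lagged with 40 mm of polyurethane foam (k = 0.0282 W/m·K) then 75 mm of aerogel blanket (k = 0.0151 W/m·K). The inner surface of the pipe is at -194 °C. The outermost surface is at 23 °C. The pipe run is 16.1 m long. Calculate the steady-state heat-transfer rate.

Q ≈ 248 W

Cylindrical conduction, so R = ln(r₂/r₁)/(2πkL) per layer, in series:
R_copper pipe wall = ln(22.5/20)/(2π×385×16.1) = 3.024×10^-6 K/W
R_polyurethane foam = ln(62.5/22.5)/(2π×0.0282×16.1) = 0.3581 K/W
R_aerogel blanket = ln(137.5/62.5)/(2π×0.0151×16.1) = 0.5162 K/W
R_total = 0.8743 K/W
Q = ΔT/R_total = 217/0.8743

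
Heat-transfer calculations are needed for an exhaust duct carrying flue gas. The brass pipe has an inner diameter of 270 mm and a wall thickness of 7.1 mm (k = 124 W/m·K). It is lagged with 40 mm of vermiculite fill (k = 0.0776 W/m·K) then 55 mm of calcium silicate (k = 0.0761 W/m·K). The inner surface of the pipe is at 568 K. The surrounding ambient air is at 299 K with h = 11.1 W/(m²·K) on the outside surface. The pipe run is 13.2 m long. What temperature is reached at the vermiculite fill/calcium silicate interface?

Radial resistances (cylindrical: R_cond = ln(r_o/r_i)/(2πkL), R_conv = 1/(h·2πrL)):
R_brass pipe wall = ln(142.1/135)/(2π×124×13.2) = 4.984×10^-6 K/W
R_vermiculite fill = ln(182.1/142.1)/(2π×0.0776×13.2) = 0.03854 K/W
R_calcium silicate = ln(237.1/182.1)/(2π×0.0761×13.2) = 0.04182 K/W
R_outer film = 1/(h_o·2πr_oL) = 1/(11.1×2π×0.2371×13.2) = 0.004581 K/W
R_total = 0.08494 K/W
Q = ΔT/R_total = 269/0.08494
Q = 3170 W
T_interface = T_inner − Q·ΣR(inner→interface) = 568 − 3170×0.03854

T ≈ 446 K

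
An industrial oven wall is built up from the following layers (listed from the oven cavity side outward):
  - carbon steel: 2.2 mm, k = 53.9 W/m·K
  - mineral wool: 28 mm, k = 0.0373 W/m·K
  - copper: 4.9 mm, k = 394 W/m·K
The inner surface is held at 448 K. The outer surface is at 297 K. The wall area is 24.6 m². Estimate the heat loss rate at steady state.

Q ≈ 4950 W

Treating each layer as a thermal resistance in series:
R_carbon steel = L/(kA) = 0.0022/(53.9×24.6) = 1.659×10^-6 K/W
R_mineral wool = L/(kA) = 0.028/(0.0373×24.6) = 0.03052 K/W
R_copper = L/(kA) = 0.0049/(394×24.6) = 5.056×10^-7 K/W
R_total = 0.03052 K/W
Q = ΔT / R_total = 151 / 0.03052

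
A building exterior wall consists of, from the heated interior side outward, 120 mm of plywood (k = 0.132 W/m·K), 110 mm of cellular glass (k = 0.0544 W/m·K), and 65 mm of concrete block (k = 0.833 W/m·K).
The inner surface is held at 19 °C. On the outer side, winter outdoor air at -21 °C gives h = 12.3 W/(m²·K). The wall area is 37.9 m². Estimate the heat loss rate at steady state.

Using the resistance-network approach (series):
R_plywood = L/(kA) = 0.12/(0.132×37.9) = 0.02399 K/W
R_cellular glass = L/(kA) = 0.11/(0.0544×37.9) = 0.05335 K/W
R_concrete block = L/(kA) = 0.065/(0.833×37.9) = 0.002059 K/W
R_outer film = 1/(h_o·A) = 1/(12.3×37.9) = 0.002145 K/W
R_total = 0.08154 K/W
Q = ΔT / R_total = 40 / 0.08154

Q ≈ 491 W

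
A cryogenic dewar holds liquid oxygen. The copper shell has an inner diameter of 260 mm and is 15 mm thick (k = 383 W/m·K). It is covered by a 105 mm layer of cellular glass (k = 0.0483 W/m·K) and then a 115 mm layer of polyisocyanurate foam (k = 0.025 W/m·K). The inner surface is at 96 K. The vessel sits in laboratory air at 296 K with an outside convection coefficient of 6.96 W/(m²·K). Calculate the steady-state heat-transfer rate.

Q ≈ 22.5 W

For a spherical shell R = (1/r₁ − 1/r₂)/(4πk); film R = 1/(h·4πr²). In series:
R_copper shell = (1/0.13 − 1/0.145)/(4π×383) = 1.653×10^-4 K/W
R_cellular glass = (1/0.145 − 1/0.25)/(4π×0.0483) = 4.772 K/W
R_polyisocyanurate foam = (1/0.25 − 1/0.365)/(4π×0.025) = 4.012 K/W
R_outer film = 1/(h·4πr_o²) = 1/(6.96×4π×0.365²) = 0.08582 K/W
R_total = 8.87 K/W
Q = ΔT/R_total = 200/8.87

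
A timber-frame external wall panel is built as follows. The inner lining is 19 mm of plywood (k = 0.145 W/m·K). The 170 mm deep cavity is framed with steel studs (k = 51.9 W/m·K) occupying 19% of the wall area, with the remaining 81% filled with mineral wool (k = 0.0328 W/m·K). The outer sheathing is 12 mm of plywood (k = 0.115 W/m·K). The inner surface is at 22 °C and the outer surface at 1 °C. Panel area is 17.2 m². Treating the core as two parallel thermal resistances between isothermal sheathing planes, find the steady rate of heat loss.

Q ≈ 1430 W

Sheathing layers in series; stud and cavity paths in parallel between them.
R_inner = 0.019/(0.145×17.2) = 0.007618 K/W
R_stud  = 0.17/(51.9×0.19×17.2) = 0.001002 K/W
R_cav   = 0.17/(0.0328×0.81×17.2) = 0.372 K/W
1/R_core = 1/R_stud + 1/R_cav → R_core = 9.996×10^-4 K/W
R_outer = 0.012/(0.115×17.2) = 0.006067 K/W
R_total = 0.01468 K/W
Q = ΔT/R_total = 21/0.01468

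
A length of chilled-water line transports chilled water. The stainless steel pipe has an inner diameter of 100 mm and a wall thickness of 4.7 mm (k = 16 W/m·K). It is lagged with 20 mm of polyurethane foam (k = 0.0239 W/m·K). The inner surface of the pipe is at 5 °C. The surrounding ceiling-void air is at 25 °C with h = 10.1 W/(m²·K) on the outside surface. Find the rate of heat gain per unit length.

Treating each annulus and film as a series resistance:
R_stainless steel pipe wall = ln(54.7/50)/(2π×16×1) = 8.937×10^-4 K/W
R_polyurethane foam = ln(74.7/54.7)/(2π×0.0239×1) = 2.075 K/W
R_outer film = 1/(h_o·2πr_oL) = 1/(10.1×2π×0.0747×1) = 0.2109 K/W
R_total = 2.287 K/W
Q = ΔT/R_total = 20/2.287

q′ ≈ 8.75 W/m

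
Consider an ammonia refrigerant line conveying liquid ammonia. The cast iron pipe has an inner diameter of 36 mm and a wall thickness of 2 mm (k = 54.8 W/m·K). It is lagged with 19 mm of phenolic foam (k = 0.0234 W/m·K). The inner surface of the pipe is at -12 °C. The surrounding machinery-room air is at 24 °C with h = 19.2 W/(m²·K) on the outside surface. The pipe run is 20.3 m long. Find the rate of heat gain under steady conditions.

Q ≈ 154 W

Per-layer cylindrical resistances, series-summed:
R_cast iron pipe wall = ln(20/18)/(2π×54.8×20.3) = 1.507×10^-5 K/W
R_phenolic foam = ln(39/20)/(2π×0.0234×20.3) = 0.2238 K/W
R_outer film = 1/(h_o·2πr_oL) = 1/(19.2×2π×0.039×20.3) = 0.01047 K/W
R_total = 0.2342 K/W
Q = ΔT/R_total = 36/0.2342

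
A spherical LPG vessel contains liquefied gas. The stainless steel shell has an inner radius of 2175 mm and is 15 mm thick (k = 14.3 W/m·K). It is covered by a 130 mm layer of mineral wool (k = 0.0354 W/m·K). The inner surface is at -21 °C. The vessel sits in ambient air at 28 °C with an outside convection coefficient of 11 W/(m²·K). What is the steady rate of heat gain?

Q ≈ 832 W

Each spherical layer contributes R = (1/r_i − 1/r_o)/(4πk):
R_stainless steel shell = (1/2.175 − 1/2.19)/(4π×14.3) = 1.752×10^-5 K/W
R_mineral wool = (1/2.19 − 1/2.32)/(4π×0.0354) = 0.05752 K/W
R_outer film = 1/(h·4πr_o²) = 1/(11×4π×2.32²) = 0.001344 K/W
R_total = 0.05888 K/W
Q = ΔT/R_total = 49/0.05888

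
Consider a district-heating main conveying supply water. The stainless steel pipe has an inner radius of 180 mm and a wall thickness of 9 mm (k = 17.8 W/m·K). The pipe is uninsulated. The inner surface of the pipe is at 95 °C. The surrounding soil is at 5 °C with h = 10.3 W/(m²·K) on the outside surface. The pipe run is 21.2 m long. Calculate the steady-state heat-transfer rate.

Q ≈ 23200 W

Treating each annulus and film as a series resistance:
R_stainless steel pipe wall = ln(189/180)/(2π×17.8×21.2) = 2.058×10^-5 K/W
R_outer film = 1/(h_o·2πr_oL) = 1/(10.3×2π×0.189×21.2) = 0.003856 K/W
R_total = 0.003877 K/W
Q = ΔT/R_total = 90/0.003877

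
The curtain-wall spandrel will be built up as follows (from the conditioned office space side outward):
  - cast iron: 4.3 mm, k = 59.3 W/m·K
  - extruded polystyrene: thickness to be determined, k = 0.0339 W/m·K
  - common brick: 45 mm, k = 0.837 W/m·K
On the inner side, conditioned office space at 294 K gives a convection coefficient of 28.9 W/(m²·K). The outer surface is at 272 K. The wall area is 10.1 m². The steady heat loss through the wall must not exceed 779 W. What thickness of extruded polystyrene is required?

L ≈ 6.67 mm

Using the resistance-network approach (series):
R_inner film = 1/(h_i·A) = 1/(28.9×10.1) = 0.003426 K/W
R_cast iron = L/(kA) = 0.0043/(59.3×10.1) = 7.179×10^-6 K/W
R_common brick = L/(kA) = 0.045/(0.837×10.1) = 0.005323 K/W
Sum of the known resistances R_other = 0.008756 K/W
Required total resistance R_tot = ΔT/Q_allow = 22/779 = 0.02824 K/W
R_extruded polystyrene = R_tot − R_other = 0.01949 K/W
L = R·k·A = 0.01949×0.0339×10.1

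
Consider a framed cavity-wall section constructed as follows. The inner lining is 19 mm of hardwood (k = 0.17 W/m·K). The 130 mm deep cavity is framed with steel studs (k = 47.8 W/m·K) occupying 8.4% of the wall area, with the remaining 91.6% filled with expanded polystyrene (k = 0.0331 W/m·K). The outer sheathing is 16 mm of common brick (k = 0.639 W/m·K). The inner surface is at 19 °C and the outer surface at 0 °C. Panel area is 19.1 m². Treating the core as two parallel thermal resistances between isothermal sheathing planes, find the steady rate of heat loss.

Q ≈ 2150 W

Sheathing layers in series; stud and cavity paths in parallel between them.
R_inner = 0.019/(0.17×19.1) = 0.005852 K/W
R_stud  = 0.13/(47.8×0.084×19.1) = 0.001695 K/W
R_cav   = 0.13/(0.0331×0.916×19.1) = 0.2245 K/W
1/R_core = 1/R_stud + 1/R_cav → R_core = 0.001682 K/W
R_outer = 0.016/(0.639×19.1) = 0.001311 K/W
R_total = 0.008845 K/W
Q = ΔT/R_total = 19/0.008845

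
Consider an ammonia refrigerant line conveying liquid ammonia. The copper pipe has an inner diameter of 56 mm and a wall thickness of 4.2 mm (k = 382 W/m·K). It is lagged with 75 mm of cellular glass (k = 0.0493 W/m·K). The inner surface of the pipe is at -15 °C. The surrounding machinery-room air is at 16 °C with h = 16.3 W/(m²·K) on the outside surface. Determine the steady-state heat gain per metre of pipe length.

For a radial system each layer contributes R = ln(r_out/r_in)/(2πkL); films add R = 1/(hA).
R_copper pipe wall = ln(32.2/28)/(2π×382×1) = 5.823×10^-5 K/W
R_cellular glass = ln(107.2/32.2)/(2π×0.0493×1) = 3.883 K/W
R_outer film = 1/(h_o·2πr_oL) = 1/(16.3×2π×0.1072×1) = 0.09108 K/W
R_total = 3.974 K/W
Q = ΔT/R_total = 31/3.974

q′ ≈ 7.8 W/m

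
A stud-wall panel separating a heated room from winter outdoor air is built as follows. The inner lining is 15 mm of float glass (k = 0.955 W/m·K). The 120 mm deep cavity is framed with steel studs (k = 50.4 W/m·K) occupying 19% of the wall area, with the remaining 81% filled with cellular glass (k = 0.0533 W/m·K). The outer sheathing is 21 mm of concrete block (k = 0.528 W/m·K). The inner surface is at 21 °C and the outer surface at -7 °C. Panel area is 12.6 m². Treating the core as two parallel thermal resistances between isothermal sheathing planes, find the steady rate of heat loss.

Sheathing layers in series; stud and cavity paths in parallel between them.
R_inner = 0.015/(0.955×12.6) = 0.001247 K/W
R_stud  = 0.12/(50.4×0.19×12.6) = 9.945×10^-4 K/W
R_cav   = 0.12/(0.0533×0.81×12.6) = 0.2206 K/W
1/R_core = 1/R_stud + 1/R_cav → R_core = 9.901×10^-4 K/W
R_outer = 0.021/(0.528×12.6) = 0.003157 K/W
R_total = 0.005393 K/W
Q = ΔT/R_total = 28/0.005393

Q ≈ 5190 W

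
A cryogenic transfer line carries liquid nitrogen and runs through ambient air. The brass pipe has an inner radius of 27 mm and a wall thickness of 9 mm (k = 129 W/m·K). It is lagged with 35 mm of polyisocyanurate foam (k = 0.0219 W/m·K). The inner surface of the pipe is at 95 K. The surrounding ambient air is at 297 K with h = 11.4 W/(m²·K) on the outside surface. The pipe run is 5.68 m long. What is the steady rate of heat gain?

Radial resistances (cylindrical: R_cond = ln(r_o/r_i)/(2πkL), R_conv = 1/(h·2πrL)):
R_brass pipe wall = ln(36/27)/(2π×129×5.68) = 6.249×10^-5 K/W
R_polyisocyanurate foam = ln(71/36)/(2π×0.0219×5.68) = 0.869 K/W
R_outer film = 1/(h_o·2πr_oL) = 1/(11.4×2π×0.071×5.68) = 0.03462 K/W
R_total = 0.9036 K/W
Q = ΔT/R_total = 202/0.9036

Q ≈ 224 W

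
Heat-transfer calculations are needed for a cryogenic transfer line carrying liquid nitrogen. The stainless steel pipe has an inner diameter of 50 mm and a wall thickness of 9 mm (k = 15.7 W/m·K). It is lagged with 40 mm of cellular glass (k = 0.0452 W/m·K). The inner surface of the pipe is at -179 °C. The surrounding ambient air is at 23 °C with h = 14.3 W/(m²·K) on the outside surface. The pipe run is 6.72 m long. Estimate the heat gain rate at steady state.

Q ≈ 469 W

Per-layer cylindrical resistances, series-summed:
R_stainless steel pipe wall = ln(34/25)/(2π×15.7×6.72) = 4.638×10^-4 K/W
R_cellular glass = ln(74/34)/(2π×0.0452×6.72) = 0.4075 K/W
R_outer film = 1/(h_o·2πr_oL) = 1/(14.3×2π×0.074×6.72) = 0.02238 K/W
R_total = 0.4303 K/W
Q = ΔT/R_total = 202/0.4303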